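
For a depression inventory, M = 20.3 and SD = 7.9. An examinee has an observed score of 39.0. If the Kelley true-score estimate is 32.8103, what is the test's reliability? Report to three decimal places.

0.669

T̂ = ρX + (1 − ρ)μ  ⇒  T̂ − μ = ρ(X − μ)
ρ = (T̂ − μ)/(X − μ) = (32.8103 − 20.3) / (39.0 − 20.3) = 12.5103 / 18.7 = 0.66900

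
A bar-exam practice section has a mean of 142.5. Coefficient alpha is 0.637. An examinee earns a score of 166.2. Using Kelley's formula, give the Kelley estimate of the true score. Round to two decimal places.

157.60

T̂ = ρX + (1 − ρ)μ
  = 0.637 × 166.2 + 0.363 × 142.5
  = 105.8694 + 51.7275
  = 157.597
  ≈ 157.60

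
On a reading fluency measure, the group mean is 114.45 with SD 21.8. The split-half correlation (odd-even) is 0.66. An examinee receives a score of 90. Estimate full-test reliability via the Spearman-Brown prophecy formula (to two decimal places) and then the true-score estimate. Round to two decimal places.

Spearman-Brown: ρ = 2r/(1 + r) = 2(0.66)/(1 + 0.66) = 1.320/1.66 = 0.7952 → 0.80
Regress the observed score toward the mean by the unreliability: T̂ = 0.80·90 + 0.20·114.45 = 72.00 + 22.8900 = 94.890.

94.89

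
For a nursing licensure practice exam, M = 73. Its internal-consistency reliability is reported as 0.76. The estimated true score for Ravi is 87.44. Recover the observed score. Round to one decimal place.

92.0

T̂ = ρX + (1 − ρ)μ  ⇒  X = (T̂ − (1 − ρ)μ) / ρ
X = (87.44 − 0.24 × 73) / 0.76 = (87.44 − 17.52) / 0.76 = 69.92 / 0.76 = 92.000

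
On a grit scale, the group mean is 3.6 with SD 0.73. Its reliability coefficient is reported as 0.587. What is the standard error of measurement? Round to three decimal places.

SEM = SD · √(1 − ρ) = 0.73 × √0.413 = 0.73 × 0.6427 = 0.4691

0.469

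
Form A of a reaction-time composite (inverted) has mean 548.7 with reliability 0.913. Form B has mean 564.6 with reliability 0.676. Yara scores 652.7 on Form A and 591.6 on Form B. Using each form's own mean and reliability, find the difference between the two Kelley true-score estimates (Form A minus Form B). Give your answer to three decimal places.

60.800

T̂_A = 0.913(652.7) + 0.087(548.7) = 643.65200
T̂_B = 0.676(591.6) + 0.324(564.6) = 582.85200
T̂_A − T̂_B = 60.80000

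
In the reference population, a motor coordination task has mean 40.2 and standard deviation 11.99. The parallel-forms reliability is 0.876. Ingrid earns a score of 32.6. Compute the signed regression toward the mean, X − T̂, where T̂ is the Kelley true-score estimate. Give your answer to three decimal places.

Regress the observed score toward the mean by the unreliability: T̂ = 0.876·32.6 + 0.124·40.2 = 28.5576 + 4.9848 = 33.54240.
X − T̂ = 32.6 − 33.5424 = -0.9424 → -0.942

-0.942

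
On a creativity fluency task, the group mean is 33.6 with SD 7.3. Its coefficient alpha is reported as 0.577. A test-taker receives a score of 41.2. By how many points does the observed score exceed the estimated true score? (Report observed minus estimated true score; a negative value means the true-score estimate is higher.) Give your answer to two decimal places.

T̂ = ρX + (1 − ρ)μ
  = 0.577 × 41.2 + 0.423 × 33.6
  = 23.7724 + 14.2128
  = 37.9852
  ≈ 37.985
X − T̂ = 41.2 − 37.985 = 3.215 → 3.21

3.21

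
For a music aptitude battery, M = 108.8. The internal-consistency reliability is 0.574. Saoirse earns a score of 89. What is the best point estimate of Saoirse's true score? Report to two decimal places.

97.43

T̂ = 0.574(89) + 0.426(108.8) = 51.086 + 46.3488 = 97.435 → 97.43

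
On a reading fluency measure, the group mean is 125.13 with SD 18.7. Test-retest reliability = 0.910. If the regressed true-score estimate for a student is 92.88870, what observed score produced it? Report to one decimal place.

89.7

T̂ = ρX + (1 − ρ)μ  ⇒  X = (T̂ − (1 − ρ)μ) / ρ
X = (92.88870 − 0.090 × 125.13) / 0.910 = (92.88870 − 11.26170) / 0.910 = 81.62700 / 0.910 = 89.700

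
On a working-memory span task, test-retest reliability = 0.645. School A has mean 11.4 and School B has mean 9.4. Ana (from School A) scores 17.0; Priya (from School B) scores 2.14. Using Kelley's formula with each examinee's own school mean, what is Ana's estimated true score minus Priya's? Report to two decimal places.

10.29

T̂_Ana = 0.645(17.0) + 0.355(11.4) = 15.0120
T̂_Priya = 0.645(2.14) + 0.355(9.4) = 4.7173
Difference = 15.0120 − 4.7173 = 10.2947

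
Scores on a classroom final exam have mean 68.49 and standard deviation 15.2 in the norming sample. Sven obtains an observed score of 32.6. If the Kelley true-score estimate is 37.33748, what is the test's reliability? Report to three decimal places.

0.868

T̂ = ρX + (1 − ρ)μ  ⇒  T̂ − μ = ρ(X − μ)
ρ = (T̂ − μ)/(X − μ) = (37.33748 − 68.49) / (32.6 − 68.49) = -31.15252 / -35.89 = 0.86800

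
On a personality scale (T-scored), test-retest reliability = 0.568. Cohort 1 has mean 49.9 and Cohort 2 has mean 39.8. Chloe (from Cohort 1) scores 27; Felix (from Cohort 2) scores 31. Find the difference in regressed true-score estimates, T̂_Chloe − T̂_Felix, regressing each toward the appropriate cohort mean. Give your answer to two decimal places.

2.09

T̂_Chloe = 0.568(27) + 0.432(49.9) = 36.8928
T̂_Felix = 0.568(31) + 0.432(39.8) = 34.8016
Difference = 36.8928 − 34.8016 = 2.0912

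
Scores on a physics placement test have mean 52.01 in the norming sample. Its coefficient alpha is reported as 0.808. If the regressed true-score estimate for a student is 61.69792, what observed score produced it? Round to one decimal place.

T̂ = ρX + (1 − ρ)μ  ⇒  X = (T̂ − (1 − ρ)μ) / ρ
X = (61.69792 − 0.192 × 52.01) / 0.808 = (61.69792 − 9.98592) / 0.808 = 51.71200 / 0.808 = 64.000

64.0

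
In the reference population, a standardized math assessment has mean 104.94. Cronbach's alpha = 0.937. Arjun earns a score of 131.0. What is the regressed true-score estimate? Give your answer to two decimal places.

129.36

T̂ = ρX + (1 − ρ)μ
  = 0.937 × 131.0 + 0.063 × 104.94
  = 122.7470 + 6.61122
  = 129.358
  ≈ 129.36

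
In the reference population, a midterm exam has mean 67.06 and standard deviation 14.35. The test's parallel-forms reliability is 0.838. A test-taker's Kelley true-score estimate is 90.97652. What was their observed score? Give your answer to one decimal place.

T̂ = ρX + (1 − ρ)μ  ⇒  X = (T̂ − (1 − ρ)μ) / ρ
X = (90.97652 − 0.162 × 67.06) / 0.838 = (90.97652 − 10.86372) / 0.838 = 80.11280 / 0.838 = 95.600

95.6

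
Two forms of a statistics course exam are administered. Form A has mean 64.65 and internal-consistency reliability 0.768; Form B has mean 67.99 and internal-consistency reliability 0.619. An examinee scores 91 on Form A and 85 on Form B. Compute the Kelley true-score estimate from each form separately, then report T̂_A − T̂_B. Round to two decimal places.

6.37

T̂_A = 0.768(91) + 0.232(64.65) = 84.8868
T̂_B = 0.619(85) + 0.381(67.99) = 78.5192
T̂_A − T̂_B = 6.3676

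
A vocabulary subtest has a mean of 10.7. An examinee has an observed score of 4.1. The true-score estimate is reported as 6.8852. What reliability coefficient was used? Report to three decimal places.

0.578

T̂ = ρX + (1 − ρ)μ  ⇒  T̂ − μ = ρ(X − μ)
ρ = (T̂ − μ)/(X − μ) = (6.8852 − 10.7) / (4.1 − 10.7) = -3.8148 / -6.6 = 0.57800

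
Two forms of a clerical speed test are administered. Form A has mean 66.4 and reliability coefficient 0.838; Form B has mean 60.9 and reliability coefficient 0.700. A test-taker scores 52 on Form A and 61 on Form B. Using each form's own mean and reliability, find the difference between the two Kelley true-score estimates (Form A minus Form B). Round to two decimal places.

T̂_A = 0.838(52) + 0.162(66.4) = 54.3328
T̂_B = 0.700(61) + 0.300(60.9) = 60.9700
T̂_A − T̂_B = -6.6372

-6.64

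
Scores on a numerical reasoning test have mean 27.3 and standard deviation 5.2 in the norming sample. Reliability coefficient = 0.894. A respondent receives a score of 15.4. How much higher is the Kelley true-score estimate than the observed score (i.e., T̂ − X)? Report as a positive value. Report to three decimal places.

T̂ = ρX + (1 − ρ)μ
  = 0.894 × 15.4 + 0.106 × 27.3
  = 13.7676 + 2.8938
  = 16.66140
  ≈ 16.6614
T̂ − X = 16.6614 − 15.4 = 1.2614 → 1.261

1.261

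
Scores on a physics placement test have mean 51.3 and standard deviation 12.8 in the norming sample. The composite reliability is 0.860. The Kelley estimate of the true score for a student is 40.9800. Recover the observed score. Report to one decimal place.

T̂ = ρX + (1 − ρ)μ  ⇒  X = (T̂ − (1 − ρ)μ) / ρ
X = (40.9800 − 0.140 × 51.3) / 0.860 = (40.9800 − 7.1820) / 0.860 = 33.7980 / 0.860 = 39.300

39.3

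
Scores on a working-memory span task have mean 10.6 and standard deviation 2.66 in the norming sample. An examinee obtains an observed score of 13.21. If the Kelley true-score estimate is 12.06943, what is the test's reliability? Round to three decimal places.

T̂ = ρX + (1 − ρ)μ  ⇒  T̂ − μ = ρ(X − μ)
ρ = (T̂ − μ)/(X − μ) = (12.06943 − 10.6) / (13.21 − 10.6) = 1.46943 / 2.61 = 0.56300

0.563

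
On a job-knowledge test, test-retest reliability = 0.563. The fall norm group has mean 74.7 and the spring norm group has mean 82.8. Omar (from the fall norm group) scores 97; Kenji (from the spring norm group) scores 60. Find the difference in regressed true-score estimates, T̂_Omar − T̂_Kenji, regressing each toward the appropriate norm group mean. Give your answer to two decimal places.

T̂_Omar = 0.563(97) + 0.437(74.7) = 87.2549
T̂_Kenji = 0.563(60) + 0.437(82.8) = 69.9636
Difference = 87.2549 − 69.9636 = 17.2913

17.29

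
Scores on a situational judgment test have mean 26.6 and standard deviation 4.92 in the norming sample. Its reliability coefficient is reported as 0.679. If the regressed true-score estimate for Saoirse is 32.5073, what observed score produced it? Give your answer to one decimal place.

35.3

T̂ = ρX + (1 − ρ)μ  ⇒  X = (T̂ − (1 − ρ)μ) / ρ
X = (32.5073 − 0.321 × 26.6) / 0.679 = (32.5073 − 8.5386) / 0.679 = 23.9687 / 0.679 = 35.300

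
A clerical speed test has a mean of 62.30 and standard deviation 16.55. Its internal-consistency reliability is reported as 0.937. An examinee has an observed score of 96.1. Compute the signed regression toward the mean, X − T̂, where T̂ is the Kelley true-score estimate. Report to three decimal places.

Kelley's formula gives T̂ = 0.937·96.1 + 0.063·62.30 = 90.0457 + 3.92490 = 93.97060.
X − T̂ = 96.1 − 93.9706 = 2.1294 → 2.129

2.129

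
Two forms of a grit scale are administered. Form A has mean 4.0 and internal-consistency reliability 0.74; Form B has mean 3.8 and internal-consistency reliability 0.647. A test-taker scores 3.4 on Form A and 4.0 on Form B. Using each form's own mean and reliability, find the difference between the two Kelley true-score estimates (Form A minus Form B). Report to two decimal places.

-0.37

T̂_A = 0.74(3.4) + 0.26(4.0) = 3.5560
T̂_B = 0.647(4.0) + 0.353(3.8) = 3.9294
T̂_A − T̂_B = -0.3734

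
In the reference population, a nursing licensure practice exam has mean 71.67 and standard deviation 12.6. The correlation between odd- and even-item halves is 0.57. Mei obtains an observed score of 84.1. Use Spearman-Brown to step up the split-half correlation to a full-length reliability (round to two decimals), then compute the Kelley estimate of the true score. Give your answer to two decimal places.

Spearman-Brown: ρ = 2r/(1 + r) = 2(0.57)/(1 + 0.57) = 1.140/1.57 = 0.7261 → 0.73
Regress the observed score toward the mean by the unreliability: T̂ = 0.73·84.1 + 0.27·71.67 = 61.393 + 19.3509 = 80.744.

80.74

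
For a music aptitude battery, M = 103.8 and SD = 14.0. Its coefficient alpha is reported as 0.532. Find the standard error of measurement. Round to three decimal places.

9.577

SEM = SD · √(1 − ρ) = 14.0 × √0.468 = 14.0 × 0.6841 = 9.5775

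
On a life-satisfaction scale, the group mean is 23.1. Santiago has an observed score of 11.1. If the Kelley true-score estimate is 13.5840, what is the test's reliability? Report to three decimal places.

T̂ = ρX + (1 − ρ)μ  ⇒  T̂ − μ = ρ(X − μ)
ρ = (T̂ − μ)/(X − μ) = (13.5840 − 23.1) / (11.1 − 23.1) = -9.5160 / -12.0 = 0.79300

0.793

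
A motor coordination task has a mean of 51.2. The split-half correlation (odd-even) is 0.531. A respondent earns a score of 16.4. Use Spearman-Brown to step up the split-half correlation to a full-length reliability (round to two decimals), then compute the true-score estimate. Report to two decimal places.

Spearman-Brown: ρ = 2r/(1 + r) = 2(0.531)/(1 + 0.531) = 1.0620/1.531 = 0.6937 → 0.69
T̂ = 0.69(16.4) + 0.31(51.2) = 11.316 + 15.872 = 27.188 → 27.19

27.19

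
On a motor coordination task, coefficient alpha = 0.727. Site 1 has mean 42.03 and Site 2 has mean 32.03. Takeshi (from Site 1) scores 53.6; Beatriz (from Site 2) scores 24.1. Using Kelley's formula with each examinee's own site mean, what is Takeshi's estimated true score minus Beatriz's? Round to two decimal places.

T̂_Takeshi = 0.727(53.6) + 0.273(42.03) = 50.4414
T̂_Beatriz = 0.727(24.1) + 0.273(32.03) = 26.2649
Difference = 50.4414 − 26.2649 = 24.1765

24.18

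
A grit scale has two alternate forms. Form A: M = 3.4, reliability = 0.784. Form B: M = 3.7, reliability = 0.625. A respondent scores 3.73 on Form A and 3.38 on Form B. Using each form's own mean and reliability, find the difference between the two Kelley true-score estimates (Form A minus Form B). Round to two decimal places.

T̂_A = 0.784(3.73) + 0.216(3.4) = 3.6587
T̂_B = 0.625(3.38) + 0.375(3.7) = 3.5000
T̂_A − T̂_B = 0.1587

0.16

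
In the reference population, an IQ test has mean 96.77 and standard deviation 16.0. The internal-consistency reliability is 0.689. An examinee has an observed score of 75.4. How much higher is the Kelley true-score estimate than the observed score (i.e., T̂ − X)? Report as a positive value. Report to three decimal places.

6.646

Weight the observed score by reliability and the mean by (1 − reliability): T̂ = 0.689·75.4 + 0.311·96.77 = 51.9506 + 30.09547 = 82.04607.
T̂ − X = 82.0461 − 75.4 = 6.6461 → 6.646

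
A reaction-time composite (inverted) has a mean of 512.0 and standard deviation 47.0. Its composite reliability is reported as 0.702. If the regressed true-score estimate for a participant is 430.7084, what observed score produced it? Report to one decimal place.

T̂ = ρX + (1 − ρ)μ  ⇒  X = (T̂ − (1 − ρ)μ) / ρ
X = (430.7084 − 0.298 × 512.0) / 0.702 = (430.7084 − 152.5760) / 0.702 = 278.1324 / 0.702 = 396.200

396.2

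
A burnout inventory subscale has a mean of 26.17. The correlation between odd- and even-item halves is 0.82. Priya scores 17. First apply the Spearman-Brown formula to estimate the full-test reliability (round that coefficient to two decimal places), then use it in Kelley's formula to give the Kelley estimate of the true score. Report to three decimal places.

Spearman-Brown: ρ = 2r/(1 + r) = 2(0.82)/(1 + 0.82) = 1.640/1.82 = 0.9011 → 0.90
T̂ = ρX + (1 − ρ)μ
  = 0.90 × 17 + 0.10 × 26.17
  = 15.30 + 2.6170
  = 17.9170
  ≈ 17.917

17.917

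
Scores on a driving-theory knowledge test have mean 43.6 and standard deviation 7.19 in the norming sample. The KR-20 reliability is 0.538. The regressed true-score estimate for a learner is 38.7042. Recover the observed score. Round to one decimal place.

34.5

T̂ = ρX + (1 − ρ)μ  ⇒  X = (T̂ − (1 − ρ)μ) / ρ
X = (38.7042 − 0.462 × 43.6) / 0.538 = (38.7042 − 20.1432) / 0.538 = 18.5610 / 0.538 = 34.500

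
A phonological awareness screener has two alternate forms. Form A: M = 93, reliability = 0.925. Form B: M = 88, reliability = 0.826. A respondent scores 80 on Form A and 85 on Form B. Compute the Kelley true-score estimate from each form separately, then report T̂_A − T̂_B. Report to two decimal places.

-4.55

T̂_A = 0.925(80) + 0.075(93) = 80.9750
T̂_B = 0.826(85) + 0.174(88) = 85.5220
T̂_A − T̂_B = -4.5470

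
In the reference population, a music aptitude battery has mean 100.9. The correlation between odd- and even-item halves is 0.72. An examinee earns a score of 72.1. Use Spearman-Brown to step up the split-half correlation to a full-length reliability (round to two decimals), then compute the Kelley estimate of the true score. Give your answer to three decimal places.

Spearman-Brown: ρ = 2r/(1 + r) = 2(0.72)/(1 + 0.72) = 1.440/1.72 = 0.8372 → 0.84
T̂ = ρX + (1 − ρ)μ
  = 0.84 × 72.1 + 0.16 × 100.9
  = 60.564 + 16.144
  = 76.7080
  ≈ 76.708

76.708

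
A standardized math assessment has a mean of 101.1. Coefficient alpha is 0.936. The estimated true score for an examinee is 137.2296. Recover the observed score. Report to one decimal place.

139.7

T̂ = ρX + (1 − ρ)μ  ⇒  X = (T̂ − (1 − ρ)μ) / ρ
X = (137.2296 − 0.064 × 101.1) / 0.936 = (137.2296 − 6.4704) / 0.936 = 130.7592 / 0.936 = 139.700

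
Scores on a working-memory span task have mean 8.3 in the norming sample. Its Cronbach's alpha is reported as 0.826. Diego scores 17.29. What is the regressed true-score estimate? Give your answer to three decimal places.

Kelley's formula gives T̂ = 0.826·17.29 + 0.174·8.3 = 14.28154 + 1.4442 = 15.7257.

15.726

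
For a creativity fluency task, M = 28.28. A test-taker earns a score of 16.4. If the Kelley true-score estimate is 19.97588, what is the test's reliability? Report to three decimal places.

0.699

T̂ = ρX + (1 − ρ)μ  ⇒  T̂ − μ = ρ(X − μ)
ρ = (T̂ − μ)/(X − μ) = (19.97588 − 28.28) / (16.4 − 28.28) = -8.30412 / -11.88 = 0.69900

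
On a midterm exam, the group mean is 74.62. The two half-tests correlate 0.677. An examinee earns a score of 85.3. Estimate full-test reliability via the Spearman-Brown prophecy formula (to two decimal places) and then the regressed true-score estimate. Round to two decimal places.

Spearman-Brown: ρ = 2r/(1 + r) = 2(0.677)/(1 + 0.677) = 1.3540/1.677 = 0.8074 → 0.81
T̂ = ρX + (1 − ρ)μ
  = 0.81 × 85.3 + 0.19 × 74.62
  = 69.093 + 14.1778
  = 83.271
  ≈ 83.27

83.27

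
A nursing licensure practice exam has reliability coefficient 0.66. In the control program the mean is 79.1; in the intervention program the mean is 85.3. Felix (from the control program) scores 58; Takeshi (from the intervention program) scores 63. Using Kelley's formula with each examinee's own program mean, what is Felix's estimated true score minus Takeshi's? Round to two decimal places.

-5.41

T̂_Felix = 0.66(58) + 0.34(79.1) = 65.1740
T̂_Takeshi = 0.66(63) + 0.34(85.3) = 70.5820
Difference = 65.1740 − 70.5820 = -5.4080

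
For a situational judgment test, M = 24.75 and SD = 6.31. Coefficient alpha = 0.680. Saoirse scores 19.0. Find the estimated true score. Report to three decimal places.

20.840

T̂ = 0.680(19.0) + 0.320(24.75) = 12.9200 + 7.92000 = 20.8400 → 20.840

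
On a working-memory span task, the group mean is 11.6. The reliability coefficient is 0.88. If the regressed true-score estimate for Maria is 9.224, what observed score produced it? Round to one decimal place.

T̂ = ρX + (1 − ρ)μ  ⇒  X = (T̂ − (1 − ρ)μ) / ρ
X = (9.224 − 0.12 × 11.6) / 0.88 = (9.224 − 1.392) / 0.88 = 7.832 / 0.88 = 8.900

8.9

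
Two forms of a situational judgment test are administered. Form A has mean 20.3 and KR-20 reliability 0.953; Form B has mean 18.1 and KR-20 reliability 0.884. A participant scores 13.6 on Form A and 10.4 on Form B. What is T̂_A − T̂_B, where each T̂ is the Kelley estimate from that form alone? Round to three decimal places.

T̂_A = 0.953(13.6) + 0.047(20.3) = 13.91490
T̂_B = 0.884(10.4) + 0.116(18.1) = 11.29320
T̂_A − T̂_B = 2.62170

2.622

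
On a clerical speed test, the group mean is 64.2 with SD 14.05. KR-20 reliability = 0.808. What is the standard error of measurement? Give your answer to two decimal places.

6.16

SEM = SD · √(1 − ρ) = 14.05 × √0.192 = 14.05 × 0.4382 = 6.156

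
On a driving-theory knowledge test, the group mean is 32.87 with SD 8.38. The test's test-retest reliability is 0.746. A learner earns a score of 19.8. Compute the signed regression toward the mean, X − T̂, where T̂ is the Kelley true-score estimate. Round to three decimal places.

-3.320

T̂ = ρX + (1 − ρ)μ
  = 0.746 × 19.8 + 0.254 × 32.87
  = 14.7708 + 8.34898
  = 23.11978
  ≈ 23.1198
X − T̂ = 19.8 − 23.1198 = -3.3198 → -3.320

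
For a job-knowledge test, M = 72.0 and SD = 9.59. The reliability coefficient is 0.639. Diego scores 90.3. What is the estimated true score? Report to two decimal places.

Weight the observed score by reliability and the mean by (1 − reliability): T̂ = 0.639·90.3 + 0.361·72.0 = 57.7017 + 25.9920 = 83.694.

83.69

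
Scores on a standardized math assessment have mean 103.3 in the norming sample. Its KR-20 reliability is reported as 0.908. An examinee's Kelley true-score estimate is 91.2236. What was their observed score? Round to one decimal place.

90.0

T̂ = ρX + (1 − ρ)μ  ⇒  X = (T̂ − (1 − ρ)μ) / ρ
X = (91.2236 − 0.092 × 103.3) / 0.908 = (91.2236 − 9.5036) / 0.908 = 81.7200 / 0.908 = 90.000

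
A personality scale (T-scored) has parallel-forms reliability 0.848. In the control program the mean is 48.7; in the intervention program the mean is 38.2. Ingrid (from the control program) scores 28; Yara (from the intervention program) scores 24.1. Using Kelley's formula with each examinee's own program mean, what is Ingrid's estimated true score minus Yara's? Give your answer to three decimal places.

4.903

T̂_Ingrid = 0.848(28) + 0.152(48.7) = 31.14640
T̂_Yara = 0.848(24.1) + 0.152(38.2) = 26.24320
Difference = 31.14640 − 26.24320 = 4.90320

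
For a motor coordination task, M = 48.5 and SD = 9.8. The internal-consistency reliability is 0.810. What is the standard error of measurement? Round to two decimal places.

SEM = SD · √(1 − ρ) = 9.8 × √0.190 = 9.8 × 0.4359 = 4.272

4.27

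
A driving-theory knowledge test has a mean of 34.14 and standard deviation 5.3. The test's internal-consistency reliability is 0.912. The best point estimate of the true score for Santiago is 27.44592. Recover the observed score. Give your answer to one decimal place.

T̂ = ρX + (1 − ρ)μ  ⇒  X = (T̂ − (1 − ρ)μ) / ρ
X = (27.44592 − 0.088 × 34.14) / 0.912 = (27.44592 − 3.00432) / 0.912 = 24.44160 / 0.912 = 26.800

26.8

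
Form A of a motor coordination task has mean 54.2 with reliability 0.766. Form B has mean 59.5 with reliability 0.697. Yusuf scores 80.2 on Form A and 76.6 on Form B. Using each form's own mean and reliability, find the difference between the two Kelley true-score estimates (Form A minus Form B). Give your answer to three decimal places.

T̂_A = 0.766(80.2) + 0.234(54.2) = 74.11600
T̂_B = 0.697(76.6) + 0.303(59.5) = 71.41870
T̂_A − T̂_B = 2.69730

2.697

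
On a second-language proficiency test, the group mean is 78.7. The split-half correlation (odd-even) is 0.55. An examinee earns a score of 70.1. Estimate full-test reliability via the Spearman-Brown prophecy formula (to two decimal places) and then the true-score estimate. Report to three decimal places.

Spearman-Brown: ρ = 2r/(1 + r) = 2(0.55)/(1 + 0.55) = 1.100/1.55 = 0.7097 → 0.71
T̂ = 0.71(70.1) + 0.29(78.7) = 49.771 + 22.823 = 72.5940 → 72.594

72.594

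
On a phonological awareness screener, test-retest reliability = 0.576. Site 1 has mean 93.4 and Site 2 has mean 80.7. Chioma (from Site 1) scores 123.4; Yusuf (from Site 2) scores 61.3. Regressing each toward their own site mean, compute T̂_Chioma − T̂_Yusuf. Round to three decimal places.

T̂_Chioma = 0.576(123.4) + 0.424(93.4) = 110.68000
T̂_Yusuf = 0.576(61.3) + 0.424(80.7) = 69.52560
Difference = 110.68000 − 69.52560 = 41.15440

41.154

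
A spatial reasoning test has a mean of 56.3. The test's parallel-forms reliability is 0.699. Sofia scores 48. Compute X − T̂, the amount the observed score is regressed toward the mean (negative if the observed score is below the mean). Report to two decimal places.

T̂ = ρX + (1 − ρ)μ
  = 0.699 × 48 + 0.301 × 56.3
  = 33.552 + 16.9463
  = 50.4983
  ≈ 50.498
X − T̂ = 48 − 50.498 = -2.498 → -2.50

-2.50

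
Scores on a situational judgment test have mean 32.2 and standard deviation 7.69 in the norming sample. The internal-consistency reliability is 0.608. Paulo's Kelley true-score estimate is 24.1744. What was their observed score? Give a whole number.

19

T̂ = ρX + (1 − ρ)μ  ⇒  X = (T̂ − (1 − ρ)μ) / ρ
X = (24.1744 − 0.392 × 32.2) / 0.608 = (24.1744 − 12.6224) / 0.608 = 11.5520 / 0.608 = 19.00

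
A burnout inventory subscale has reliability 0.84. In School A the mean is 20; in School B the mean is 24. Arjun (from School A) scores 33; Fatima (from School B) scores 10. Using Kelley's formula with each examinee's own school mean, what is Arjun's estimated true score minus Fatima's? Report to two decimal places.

T̂_Arjun = 0.84(33) + 0.16(20) = 30.9200
T̂_Fatima = 0.84(10) + 0.16(24) = 12.2400
Difference = 30.9200 − 12.2400 = 18.6800

18.68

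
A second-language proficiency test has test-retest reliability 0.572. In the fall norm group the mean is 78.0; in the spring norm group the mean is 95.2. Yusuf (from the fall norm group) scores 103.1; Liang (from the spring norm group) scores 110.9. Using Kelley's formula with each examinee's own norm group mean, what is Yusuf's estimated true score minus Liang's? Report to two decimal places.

-11.82

T̂_Yusuf = 0.572(103.1) + 0.428(78.0) = 92.3572
T̂_Liang = 0.572(110.9) + 0.428(95.2) = 104.1804
Difference = 92.3572 − 104.1804 = -11.8232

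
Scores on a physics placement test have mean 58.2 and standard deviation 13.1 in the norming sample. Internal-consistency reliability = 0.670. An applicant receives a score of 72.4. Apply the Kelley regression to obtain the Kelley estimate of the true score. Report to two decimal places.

Regress the observed score toward the mean by the unreliability: T̂ = 0.670·72.4 + 0.330·58.2 = 48.5080 + 19.2060 = 67.714.

67.71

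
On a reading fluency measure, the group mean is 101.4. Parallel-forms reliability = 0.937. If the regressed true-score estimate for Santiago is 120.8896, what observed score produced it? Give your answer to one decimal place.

T̂ = ρX + (1 − ρ)μ  ⇒  X = (T̂ − (1 − ρ)μ) / ρ
X = (120.8896 − 0.063 × 101.4) / 0.937 = (120.8896 − 6.3882) / 0.937 = 114.5014 / 0.937 = 122.200

122.2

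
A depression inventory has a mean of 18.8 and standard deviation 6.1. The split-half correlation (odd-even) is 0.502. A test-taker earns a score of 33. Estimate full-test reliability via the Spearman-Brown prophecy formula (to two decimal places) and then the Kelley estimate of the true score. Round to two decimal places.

28.31

Spearman-Brown: ρ = 2r/(1 + r) = 2(0.502)/(1 + 0.502) = 1.0040/1.502 = 0.6684 → 0.67
T̂ = ρX + (1 − ρ)μ
  = 0.67 × 33 + 0.33 × 18.8
  = 22.11 + 6.204
  = 28.314
  ≈ 28.31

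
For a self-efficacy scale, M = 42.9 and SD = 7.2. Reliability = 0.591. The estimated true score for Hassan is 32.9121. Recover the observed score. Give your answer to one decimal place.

26.0

T̂ = ρX + (1 − ρ)μ  ⇒  X = (T̂ − (1 − ρ)μ) / ρ
X = (32.9121 − 0.409 × 42.9) / 0.591 = (32.9121 − 17.5461) / 0.591 = 15.3660 / 0.591 = 26.000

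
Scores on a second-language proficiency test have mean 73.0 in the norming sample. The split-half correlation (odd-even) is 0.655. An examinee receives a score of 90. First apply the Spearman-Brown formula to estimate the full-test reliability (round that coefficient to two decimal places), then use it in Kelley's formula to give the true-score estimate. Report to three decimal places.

Spearman-Brown: ρ = 2r/(1 + r) = 2(0.655)/(1 + 0.655) = 1.3100/1.655 = 0.7915 → 0.79
T̂ = ρX + (1 − ρ)μ
  = 0.79 × 90 + 0.21 × 73.0
  = 71.10 + 15.330
  = 86.4300
  ≈ 86.430

86.430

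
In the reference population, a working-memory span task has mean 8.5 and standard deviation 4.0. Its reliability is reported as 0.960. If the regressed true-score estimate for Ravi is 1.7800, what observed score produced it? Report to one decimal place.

T̂ = ρX + (1 − ρ)μ  ⇒  X = (T̂ − (1 − ρ)μ) / ρ
X = (1.7800 − 0.040 × 8.5) / 0.960 = (1.7800 − 0.3400) / 0.960 = 1.4400 / 0.960 = 1.500

1.5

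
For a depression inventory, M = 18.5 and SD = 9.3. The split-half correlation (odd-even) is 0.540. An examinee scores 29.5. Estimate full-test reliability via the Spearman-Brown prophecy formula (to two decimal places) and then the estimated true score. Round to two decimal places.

26.20

Spearman-Brown: ρ = 2r/(1 + r) = 2(0.540)/(1 + 0.540) = 1.0800/1.540 = 0.7013 → 0.70
Kelley's formula gives T̂ = 0.70·29.5 + 0.30·18.5 = 20.650 + 5.550 = 26.200.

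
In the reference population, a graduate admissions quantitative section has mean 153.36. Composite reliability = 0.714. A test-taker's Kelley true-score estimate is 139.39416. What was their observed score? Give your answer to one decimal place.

T̂ = ρX + (1 − ρ)μ  ⇒  X = (T̂ − (1 − ρ)μ) / ρ
X = (139.39416 − 0.286 × 153.36) / 0.714 = (139.39416 − 43.86096) / 0.714 = 95.53320 / 0.714 = 133.800

133.8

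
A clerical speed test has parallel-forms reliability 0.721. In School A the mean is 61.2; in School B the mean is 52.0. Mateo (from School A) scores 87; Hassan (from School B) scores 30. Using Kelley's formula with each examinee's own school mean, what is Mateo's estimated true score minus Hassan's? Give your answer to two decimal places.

43.66

T̂_Mateo = 0.721(87) + 0.279(61.2) = 79.8018
T̂_Hassan = 0.721(30) + 0.279(52.0) = 36.1380
Difference = 79.8018 − 36.1380 = 43.6638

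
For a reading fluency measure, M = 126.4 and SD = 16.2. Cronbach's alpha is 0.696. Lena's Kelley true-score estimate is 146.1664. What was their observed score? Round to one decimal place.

154.8

T̂ = ρX + (1 − ρ)μ  ⇒  X = (T̂ − (1 − ρ)μ) / ρ
X = (146.1664 − 0.304 × 126.4) / 0.696 = (146.1664 − 38.4256) / 0.696 = 107.7408 / 0.696 = 154.800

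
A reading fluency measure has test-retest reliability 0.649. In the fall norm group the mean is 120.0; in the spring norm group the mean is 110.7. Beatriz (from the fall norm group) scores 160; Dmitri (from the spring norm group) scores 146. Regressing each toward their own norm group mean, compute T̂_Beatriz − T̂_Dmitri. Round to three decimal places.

T̂_Beatriz = 0.649(160) + 0.351(120.0) = 145.96000
T̂_Dmitri = 0.649(146) + 0.351(110.7) = 133.60970
Difference = 145.96000 − 133.60970 = 12.35030

12.350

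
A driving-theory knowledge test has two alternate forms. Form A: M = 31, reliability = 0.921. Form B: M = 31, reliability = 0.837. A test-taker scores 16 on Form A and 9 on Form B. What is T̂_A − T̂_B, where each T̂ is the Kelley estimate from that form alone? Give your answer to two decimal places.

T̂_A = 0.921(16) + 0.079(31) = 17.1850
T̂_B = 0.837(9) + 0.163(31) = 12.5860
T̂_A − T̂_B = 4.5990

4.60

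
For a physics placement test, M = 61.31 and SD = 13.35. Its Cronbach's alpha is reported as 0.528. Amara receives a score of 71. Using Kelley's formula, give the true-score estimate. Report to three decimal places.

Regress the observed score toward the mean by the unreliability: T̂ = 0.528·71 + 0.472·61.31 = 37.488 + 28.93832 = 66.4263.

66.426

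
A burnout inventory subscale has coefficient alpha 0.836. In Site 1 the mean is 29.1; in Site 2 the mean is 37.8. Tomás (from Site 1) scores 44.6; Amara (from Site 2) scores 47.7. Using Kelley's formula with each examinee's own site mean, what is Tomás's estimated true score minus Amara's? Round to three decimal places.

-4.018

T̂_Tomás = 0.836(44.6) + 0.164(29.1) = 42.05800
T̂_Amara = 0.836(47.7) + 0.164(37.8) = 46.07640
Difference = 42.05800 − 46.07640 = -4.01840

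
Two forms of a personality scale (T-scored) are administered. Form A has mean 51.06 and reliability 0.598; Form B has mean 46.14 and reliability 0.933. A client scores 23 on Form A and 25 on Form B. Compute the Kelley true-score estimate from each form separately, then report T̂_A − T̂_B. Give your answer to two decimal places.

7.86

T̂_A = 0.598(23) + 0.402(51.06) = 34.2801
T̂_B = 0.933(25) + 0.067(46.14) = 26.4164
T̂_A − T̂_B = 7.8637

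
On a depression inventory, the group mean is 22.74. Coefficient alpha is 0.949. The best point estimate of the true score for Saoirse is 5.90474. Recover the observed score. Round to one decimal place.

5.0

T̂ = ρX + (1 − ρ)μ  ⇒  X = (T̂ − (1 − ρ)μ) / ρ
X = (5.90474 − 0.051 × 22.74) / 0.949 = (5.90474 − 1.15974) / 0.949 = 4.74500 / 0.949 = 5.000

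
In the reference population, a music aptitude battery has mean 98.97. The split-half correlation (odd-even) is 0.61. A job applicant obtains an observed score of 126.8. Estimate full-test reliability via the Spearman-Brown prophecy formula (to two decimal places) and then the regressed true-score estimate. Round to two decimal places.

Spearman-Brown: ρ = 2r/(1 + r) = 2(0.61)/(1 + 0.61) = 1.220/1.61 = 0.7578 → 0.76
T̂ = ρX + (1 − ρ)μ
  = 0.76 × 126.8 + 0.24 × 98.97
  = 96.368 + 23.7528
  = 120.121
  ≈ 120.12

120.12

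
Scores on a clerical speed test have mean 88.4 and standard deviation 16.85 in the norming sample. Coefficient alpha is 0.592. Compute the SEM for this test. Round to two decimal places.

10.76

SEM = SD · √(1 − ρ) = 16.85 × √0.408 = 16.85 × 0.6387 = 10.763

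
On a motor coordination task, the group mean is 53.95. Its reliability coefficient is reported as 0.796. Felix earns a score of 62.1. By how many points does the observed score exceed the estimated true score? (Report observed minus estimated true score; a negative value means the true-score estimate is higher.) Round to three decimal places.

1.663

Kelley's formula gives T̂ = 0.796·62.1 + 0.204·53.95 = 49.4316 + 11.00580 = 60.43740.
X − T̂ = 62.1 − 60.4374 = 1.6626 → 1.663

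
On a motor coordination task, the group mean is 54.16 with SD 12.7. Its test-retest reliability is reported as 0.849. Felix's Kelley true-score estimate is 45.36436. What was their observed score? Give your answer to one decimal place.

T̂ = ρX + (1 − ρ)μ  ⇒  X = (T̂ − (1 − ρ)μ) / ρ
X = (45.36436 − 0.151 × 54.16) / 0.849 = (45.36436 − 8.17816) / 0.849 = 37.18620 / 0.849 = 43.800

43.8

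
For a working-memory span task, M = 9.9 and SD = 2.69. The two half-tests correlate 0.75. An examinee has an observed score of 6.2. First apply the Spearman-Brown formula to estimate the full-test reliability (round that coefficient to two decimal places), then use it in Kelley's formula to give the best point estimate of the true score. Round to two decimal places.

6.72

Spearman-Brown: ρ = 2r/(1 + r) = 2(0.75)/(1 + 0.75) = 1.500/1.75 = 0.8571 → 0.86
Regress the observed score toward the mean by the unreliability: T̂ = 0.86·6.2 + 0.14·9.9 = 5.332 + 1.386 = 6.718.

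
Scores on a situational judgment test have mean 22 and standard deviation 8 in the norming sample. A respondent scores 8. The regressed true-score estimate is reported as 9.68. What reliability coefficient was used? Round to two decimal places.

0.88

T̂ = ρX + (1 − ρ)μ  ⇒  T̂ − μ = ρ(X − μ)
ρ = (T̂ − μ)/(X − μ) = (9.68 − 22) / (8 − 22) = -12.32 / -14.0 = 0.8800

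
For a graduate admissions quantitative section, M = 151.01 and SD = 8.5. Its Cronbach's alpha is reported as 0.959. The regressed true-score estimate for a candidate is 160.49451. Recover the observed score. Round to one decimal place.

160.9

T̂ = ρX + (1 − ρ)μ  ⇒  X = (T̂ − (1 − ρ)μ) / ρ
X = (160.49451 − 0.041 × 151.01) / 0.959 = (160.49451 − 6.19141) / 0.959 = 154.30310 / 0.959 = 160.900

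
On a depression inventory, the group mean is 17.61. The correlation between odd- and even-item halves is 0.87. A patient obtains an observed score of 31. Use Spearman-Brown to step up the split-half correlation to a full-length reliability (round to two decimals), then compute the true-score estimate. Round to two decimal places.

30.06

Spearman-Brown: ρ = 2r/(1 + r) = 2(0.87)/(1 + 0.87) = 1.740/1.87 = 0.9305 → 0.93
T̂ = 0.93(31) + 0.07(17.61) = 28.83 + 1.2327 = 30.063 → 30.06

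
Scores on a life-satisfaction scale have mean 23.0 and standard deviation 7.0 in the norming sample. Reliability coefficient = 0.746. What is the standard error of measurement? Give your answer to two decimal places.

3.53

SEM = SD · √(1 − ρ) = 7.0 × √0.254 = 7.0 × 0.5040 = 3.528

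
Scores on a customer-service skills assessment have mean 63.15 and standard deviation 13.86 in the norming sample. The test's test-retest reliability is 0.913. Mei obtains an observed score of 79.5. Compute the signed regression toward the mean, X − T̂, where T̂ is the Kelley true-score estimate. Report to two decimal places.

1.42

T̂ = 0.913(79.5) + 0.087(63.15) = 72.5835 + 5.49405 = 78.0776 → 78.078
X − T̂ = 79.5 − 78.078 = 1.422 → 1.42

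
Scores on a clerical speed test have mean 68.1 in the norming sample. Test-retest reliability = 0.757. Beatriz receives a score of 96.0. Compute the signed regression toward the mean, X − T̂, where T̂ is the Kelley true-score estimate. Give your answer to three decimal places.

T̂ = ρX + (1 − ρ)μ
  = 0.757 × 96.0 + 0.243 × 68.1
  = 72.6720 + 16.5483
  = 89.22030
  ≈ 89.2203
X − T̂ = 96.0 − 89.2203 = 6.7797 → 6.780

6.780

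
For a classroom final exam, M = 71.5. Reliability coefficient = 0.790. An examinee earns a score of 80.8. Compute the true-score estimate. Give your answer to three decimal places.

T̂ = 0.790(80.8) + 0.210(71.5) = 63.8320 + 15.0150 = 78.8470 → 78.847

78.847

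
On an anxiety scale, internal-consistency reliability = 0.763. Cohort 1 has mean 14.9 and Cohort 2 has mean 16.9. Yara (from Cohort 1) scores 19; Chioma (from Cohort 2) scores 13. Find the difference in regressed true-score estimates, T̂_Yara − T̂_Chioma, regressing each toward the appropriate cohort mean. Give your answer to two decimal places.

T̂_Yara = 0.763(19) + 0.237(14.9) = 18.0283
T̂_Chioma = 0.763(13) + 0.237(16.9) = 13.9243
Difference = 18.0283 − 13.9243 = 4.1040

4.10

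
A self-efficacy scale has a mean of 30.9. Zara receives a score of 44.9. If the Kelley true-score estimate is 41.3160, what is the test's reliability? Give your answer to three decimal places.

0.744

T̂ = ρX + (1 − ρ)μ  ⇒  T̂ − μ = ρ(X − μ)
ρ = (T̂ − μ)/(X − μ) = (41.3160 − 30.9) / (44.9 − 30.9) = 10.4160 / 14.0 = 0.74400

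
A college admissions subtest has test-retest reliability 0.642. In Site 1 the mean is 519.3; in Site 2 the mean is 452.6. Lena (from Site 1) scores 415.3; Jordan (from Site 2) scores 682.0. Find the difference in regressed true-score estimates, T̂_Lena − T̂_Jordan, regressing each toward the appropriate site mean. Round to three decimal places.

T̂_Lena = 0.642(415.3) + 0.358(519.3) = 452.53200
T̂_Jordan = 0.642(682.0) + 0.358(452.6) = 599.87480
Difference = 452.53200 − 599.87480 = -147.34280

-147.343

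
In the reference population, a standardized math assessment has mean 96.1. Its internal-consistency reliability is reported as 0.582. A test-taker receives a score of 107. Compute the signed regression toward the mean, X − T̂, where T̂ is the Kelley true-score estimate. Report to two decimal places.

4.56

T̂ = ρX + (1 − ρ)μ
  = 0.582 × 107 + 0.418 × 96.1
  = 62.274 + 40.1698
  = 102.4438
  ≈ 102.444
X − T̂ = 107 − 102.444 = 4.556 → 4.56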